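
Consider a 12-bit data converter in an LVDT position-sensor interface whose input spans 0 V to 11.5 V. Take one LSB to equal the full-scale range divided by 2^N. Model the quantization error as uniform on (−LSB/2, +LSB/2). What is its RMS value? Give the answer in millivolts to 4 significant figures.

0.8105 mV

Span = 11.5 V.
Step size = 11.5/4096 V = 2.80762 mV.
V_rms = LSB/√12 = 2.80762 mV / √12 = 0.8105 mV.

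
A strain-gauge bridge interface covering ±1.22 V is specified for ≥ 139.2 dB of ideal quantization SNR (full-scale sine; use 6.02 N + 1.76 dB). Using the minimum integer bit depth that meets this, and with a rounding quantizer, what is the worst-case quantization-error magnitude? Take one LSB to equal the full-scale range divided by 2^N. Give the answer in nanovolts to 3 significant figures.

Full-scale range = 1.22 V − (-1.22 V) = 2.44 V.
6.02 N + 1.76 ≥ 139.2 gives N ≥ 22.831, so the minimum integer is 23.
One LSB is 2.44 V / 8388608 = 290.87 nV.
Half an LSB is 145 nV.

145 nV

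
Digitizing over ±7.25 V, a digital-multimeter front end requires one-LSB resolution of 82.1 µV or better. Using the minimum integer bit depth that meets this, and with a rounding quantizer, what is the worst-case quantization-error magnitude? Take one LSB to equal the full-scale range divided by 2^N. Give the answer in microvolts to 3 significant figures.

27.7 µV

Range = 7.25 − (-7.25) = 14.5 V.
14.5 V / 82.1 µV = 176600. Since 2^17 = 131072 and 2^18 = 262144, N = 18.
Step size = 14.5/262144 V = 55.313 µV.
Max error for round-to-nearest is LSB/2 = 27.7 µV.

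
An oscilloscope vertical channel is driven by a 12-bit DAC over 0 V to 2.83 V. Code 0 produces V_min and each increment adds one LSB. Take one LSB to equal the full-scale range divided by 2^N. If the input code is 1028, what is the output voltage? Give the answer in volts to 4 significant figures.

0.7103 V

Full-scale range = 2.83 V. LSB = 2.83 V / 2^12.
V_out = 0 + 1028 × (2.83/4096) V
      = 0 + 0.710264 = 0.710264 V.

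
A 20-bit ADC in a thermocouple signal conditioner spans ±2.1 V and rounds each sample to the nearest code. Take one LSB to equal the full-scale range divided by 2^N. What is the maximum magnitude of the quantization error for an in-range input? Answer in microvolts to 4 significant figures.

Span: 2.1 V − (-2.1 V) = 4.2 V.
One LSB is 4.2 V / 1048576 = 4.00543 µV.
A rounding quantizer has |error| ≤ LSB/2 = 2.003 µV.

2.003 µV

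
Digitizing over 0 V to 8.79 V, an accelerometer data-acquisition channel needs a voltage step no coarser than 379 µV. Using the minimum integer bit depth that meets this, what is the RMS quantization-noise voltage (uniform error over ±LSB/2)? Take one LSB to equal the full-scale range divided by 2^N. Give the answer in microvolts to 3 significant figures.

77.4 µV

Full-scale range = 8.79 V.
Required number of levels: 8.79/379 µV = 23193; smallest N with 2^N ≥ that is 15.
One LSB is 8.79 V / 32768 = 268.25 µV.
V_rms = LSB/√12 = 77.4 µV.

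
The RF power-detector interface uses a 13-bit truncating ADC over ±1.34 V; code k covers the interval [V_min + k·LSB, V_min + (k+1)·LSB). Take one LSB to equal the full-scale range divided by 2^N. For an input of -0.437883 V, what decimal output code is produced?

Range = 1.34 − (-1.34) = 2.68 V. LSB = 2.68 V / 2^13 ≈ 327.1 µV.
V_in − V_min = -0.437883 − (-1.34) = 0.902117 V.
Divide by LSB: 0.902117 × 8192/2.68 = 2757.5158.
Truncating gives code 2757.

2757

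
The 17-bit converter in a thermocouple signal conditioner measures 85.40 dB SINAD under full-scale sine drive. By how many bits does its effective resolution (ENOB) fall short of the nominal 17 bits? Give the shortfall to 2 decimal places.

ENOB = (SINAD − 1.76)/6.02 = (85.40 − 1.76)/6.02 = 13.8937 bits.
17 − 13.8937 = 3.11 bits below nominal.

3.11 bits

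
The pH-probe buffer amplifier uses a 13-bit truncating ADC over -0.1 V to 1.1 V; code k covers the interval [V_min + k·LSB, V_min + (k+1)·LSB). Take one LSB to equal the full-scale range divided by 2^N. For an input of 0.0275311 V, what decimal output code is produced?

870

Span: 1.1 V − (-0.1 V) = 1.2 V. LSB = 1.2 V / 2^13 ≈ 146.5 µV.
code = ⌊(V_in − V_min)/LSB⌋ = ⌊(V_in − V_min) × 2^13 / range⌋
     = ⌊(0.0275311 − (-0.1)) × 8192 / 1.2⌋ = ⌊0.1275311 × 8192/1.2⌋
     = ⌊870.612⌋ = 870.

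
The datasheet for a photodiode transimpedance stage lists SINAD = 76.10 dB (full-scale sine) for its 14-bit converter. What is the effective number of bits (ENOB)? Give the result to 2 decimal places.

12.35 bits

ENOB = (76.10 − 1.76)/6.02 = 12.3488 bits.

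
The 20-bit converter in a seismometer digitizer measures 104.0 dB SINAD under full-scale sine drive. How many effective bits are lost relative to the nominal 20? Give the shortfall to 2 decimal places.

3.02 bits

ENOB = (SINAD − 1.76)/6.02 = (104.0 − 1.76)/6.02 = 16.9834 bits.
Lost resolution: 20 − 16.9834 = 3.0166 bits.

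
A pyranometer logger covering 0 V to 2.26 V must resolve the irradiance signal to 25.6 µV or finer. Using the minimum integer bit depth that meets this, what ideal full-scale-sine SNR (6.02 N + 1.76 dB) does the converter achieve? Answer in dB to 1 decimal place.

104.1 dB

Range is 2.26 V.
Required number of levels: 2.26/25.6 µV = 88281; smallest N with 2^N ≥ that is 17.
Ideal SNR at N = 17: 6.02·17 + 1.76 = 104.1 dB.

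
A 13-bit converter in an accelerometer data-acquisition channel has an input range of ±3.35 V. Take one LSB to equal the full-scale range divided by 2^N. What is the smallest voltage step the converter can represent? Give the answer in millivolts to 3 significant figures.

0.818 mV

Range = 3.35 − (-3.35) = 6.7 V.
Number of codes = 2^13 = 8192.
One LSB is 6.7 V / 8192 = 0.818 mV.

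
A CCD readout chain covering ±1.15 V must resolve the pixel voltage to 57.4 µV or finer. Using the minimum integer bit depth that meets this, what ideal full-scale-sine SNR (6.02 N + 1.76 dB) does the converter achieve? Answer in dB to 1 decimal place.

98.1 dB

Span: 1.15 V − (-1.15 V) = 2.3 V.
2.3 V / 57.4 µV = 40070. Since 2^15 = 32768 and 2^16 = 65536, N = 16.
6.02(16) + 1.76 = 98.08 dB.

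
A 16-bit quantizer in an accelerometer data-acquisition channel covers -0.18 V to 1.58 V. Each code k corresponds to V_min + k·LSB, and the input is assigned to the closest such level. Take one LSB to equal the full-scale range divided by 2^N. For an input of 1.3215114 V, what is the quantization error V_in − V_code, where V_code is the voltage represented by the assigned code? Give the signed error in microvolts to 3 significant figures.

−4.71 µV

Full-scale range = 1.58 V − (-0.18 V) = 1.76 V. LSB = 1.76 V / 2^16 ≈ 26.86 µV.
Position in LSBs: (1.3215114 − (-0.18)) × 65536/1.76 = 55910.8245; rounding gives k = 55911.
Reconstructed level: -0.18 + 55911 × 1.76/65536 V = 1.3215161133 V.
e = 1.3215114 − (1.3215161133) = −4.71 µV.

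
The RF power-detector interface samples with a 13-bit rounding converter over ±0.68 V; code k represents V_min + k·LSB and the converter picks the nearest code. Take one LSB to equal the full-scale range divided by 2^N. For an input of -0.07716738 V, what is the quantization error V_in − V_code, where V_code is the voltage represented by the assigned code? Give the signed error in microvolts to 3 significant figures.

Span: 0.68 V − (-0.68 V) = 1.36 V. LSB = 1.36 V / 2^13 ≈ 166.0 µV.
(-0.07716738 − (-0.68)) / LSB = 0.60283262 × 8192/1.36 = 3631.1800. Nearest integer: k = 3631.
V_code = V_min + k × range/2^13 = -0.68 + 3631 × 1.36/8192 = -0.07719726563 V.
Error = V_in − V_code = -0.07716738 − (-0.07719726563) = +29.9 µV.

+29.9 µV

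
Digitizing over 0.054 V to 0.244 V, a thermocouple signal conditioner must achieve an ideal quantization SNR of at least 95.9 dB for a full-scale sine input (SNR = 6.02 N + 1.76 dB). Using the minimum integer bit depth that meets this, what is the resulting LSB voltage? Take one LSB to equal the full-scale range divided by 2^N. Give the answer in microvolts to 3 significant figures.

2.90 µV

The full-scale span is 0.244 − (0.054) = 0.19 V.
Required N = ⌈(95.9 − 1.76)/6.02⌉ = ⌈15.638⌉ = 16.
LSB = 0.19 V / 2^16 = 2.90 µV.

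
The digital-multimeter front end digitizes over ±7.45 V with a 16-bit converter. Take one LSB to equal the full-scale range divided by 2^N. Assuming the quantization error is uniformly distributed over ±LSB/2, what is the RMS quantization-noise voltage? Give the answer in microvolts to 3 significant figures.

Full-scale range = 7.45 V − (-7.45 V) = 14.9 V.
Step size = 14.9/65536 V = 227.36 µV.
V_rms = LSB/√12 = 227.36 µV / √12 = 65.6 µV.

65.6 µV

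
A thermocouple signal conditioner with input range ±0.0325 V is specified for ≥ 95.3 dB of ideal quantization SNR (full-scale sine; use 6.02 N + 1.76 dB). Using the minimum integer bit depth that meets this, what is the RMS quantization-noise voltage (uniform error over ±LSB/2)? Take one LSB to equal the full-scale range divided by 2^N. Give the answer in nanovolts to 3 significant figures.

The full-scale span is 0.0325 − (-0.0325) = 0.065 V.
Required N = ⌈(95.3 − 1.76)/6.02⌉ = ⌈15.538⌉ = 16.
LSB = 0.065 V ÷ 2^16 = 0.065/65536 V = 0.99182 µV.
RMS noise = LSB/√12 = 286 nV.

286 nV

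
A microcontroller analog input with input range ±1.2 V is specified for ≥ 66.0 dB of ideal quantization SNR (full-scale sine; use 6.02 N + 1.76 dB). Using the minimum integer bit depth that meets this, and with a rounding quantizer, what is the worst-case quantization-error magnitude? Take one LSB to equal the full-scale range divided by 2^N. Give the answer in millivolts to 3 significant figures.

The full-scale span is 1.2 − (-1.2) = 2.4 V.
Solving 6.02 N ≥ 66.0 − 1.76: N ≥ 10.671. Round up → N = 11.
One LSB is 2.4 V / 2048 = 1.1719 mV.
|e|_max = LSB/2 = 0.586 mV.

0.586 mV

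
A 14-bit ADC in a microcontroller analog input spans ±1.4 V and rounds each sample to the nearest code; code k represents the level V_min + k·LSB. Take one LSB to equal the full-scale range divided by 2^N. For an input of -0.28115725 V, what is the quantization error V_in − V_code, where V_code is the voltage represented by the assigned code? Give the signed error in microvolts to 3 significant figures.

Range = 1.4 − (-1.4) = 2.8 V. LSB = 2.8 V / 2^14 ≈ 170.9 µV.
Position in LSBs: (-0.28115725 − (-1.4)) × 16384/2.8 = 6546.8284; rounding gives k = 6547.
Reconstructed level: -1.4 + 6547 × 2.8/16384 V = -0.28112792969 V.
e = -0.28115725 − (-0.28112792969) = −29.3 µV.

−29.3 µV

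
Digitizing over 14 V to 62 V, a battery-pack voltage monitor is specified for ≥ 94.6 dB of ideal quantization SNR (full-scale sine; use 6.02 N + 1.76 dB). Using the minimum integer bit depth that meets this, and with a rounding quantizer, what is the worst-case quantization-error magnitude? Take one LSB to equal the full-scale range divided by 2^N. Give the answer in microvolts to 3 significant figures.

366 µV

The full-scale span is 62 − (14) = 48 V.
Solving 6.02 N ≥ 94.6 − 1.76: N ≥ 15.422. Round up → N = 16.
One LSB is 48 V / 65536 = 0.73242 mV.
Half an LSB is 366 µV.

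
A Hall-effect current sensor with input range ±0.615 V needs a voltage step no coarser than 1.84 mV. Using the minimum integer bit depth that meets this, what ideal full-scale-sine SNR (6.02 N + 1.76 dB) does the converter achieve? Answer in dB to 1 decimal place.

Range = 0.615 − (-0.615) = 1.23 V.
Levels needed ≥ 1.23/1.84 mV = 668.5. 2^10 = 1024 suffices, so N_min = 10.
SNR = 6.02 × 10 + 1.76 = 61.96 dB.

62.0 dB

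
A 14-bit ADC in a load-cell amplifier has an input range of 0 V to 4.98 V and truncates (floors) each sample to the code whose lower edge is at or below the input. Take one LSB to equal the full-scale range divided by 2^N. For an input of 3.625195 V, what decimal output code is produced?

11926

V_FS = 4.98 V. LSB = 4.98 V / 2^14 ≈ 304.0 µV.
V_in − V_min = 3.625195 − (0) = 3.625195 V.
Divide by LSB: 3.625195 × 16384/4.98 = 11926.7460.
Truncating gives code 11926.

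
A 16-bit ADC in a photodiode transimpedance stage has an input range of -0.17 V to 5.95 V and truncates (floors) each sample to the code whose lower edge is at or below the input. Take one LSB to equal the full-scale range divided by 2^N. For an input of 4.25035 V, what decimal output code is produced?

47335

Span: 5.95 V − (-0.17 V) = 6.12 V. LSB = 6.12 V / 2^16 ≈ 93.38 µV.
code = ⌊(V_in − V_min)/LSB⌋ = ⌊(V_in − V_min) × 2^16 / range⌋
     = ⌊(4.25035 − (-0.17)) × 65536 / 6.12⌋ = ⌊4.42035 × 65536/6.12⌋
     = ⌊47335.304⌋ = 47335.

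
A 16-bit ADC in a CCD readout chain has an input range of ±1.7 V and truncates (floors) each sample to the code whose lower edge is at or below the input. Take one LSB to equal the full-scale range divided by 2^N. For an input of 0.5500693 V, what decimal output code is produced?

Full-scale range = 1.7 V − (-1.7 V) = 3.4 V. LSB = 3.4 V / 2^16 ≈ 51.88 µV.
(V_in − V_min) × 2^16/range = (0.5500693 − (-1.7)) × 65536/3.4 = 43370.748.
Floor → code = 43370.

43370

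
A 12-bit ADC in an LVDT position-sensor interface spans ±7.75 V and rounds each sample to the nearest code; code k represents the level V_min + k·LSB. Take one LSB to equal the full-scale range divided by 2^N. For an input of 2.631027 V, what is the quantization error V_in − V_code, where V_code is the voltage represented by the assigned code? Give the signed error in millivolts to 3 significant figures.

+1.02 mV

Range = 7.75 − (-7.75) = 15.5 V. LSB = 15.5 V / 2^12 ≈ 3.784 mV.
(2.631027 − (-7.75)) / LSB = 10.381027 × 4096/15.5 = 2743.2701. Nearest integer: k = 2743.
Reconstructed level: -7.75 + 2743 × 15.5/4096 V = 2.630004883 V.
e = 2.631027 − (2.630004883) = +1.02 mV.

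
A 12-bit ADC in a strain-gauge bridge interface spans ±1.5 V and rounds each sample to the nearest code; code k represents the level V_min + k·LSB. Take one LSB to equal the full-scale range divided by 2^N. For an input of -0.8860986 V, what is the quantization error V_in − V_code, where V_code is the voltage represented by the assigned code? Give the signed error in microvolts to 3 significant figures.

Full-scale range = 1.5 V − (-1.5 V) = 3 V. LSB = 3 V / 2^12 ≈ 0.7324 mV.
(-0.8860986 − (-1.5)) / LSB = 0.6139014 × 4096/3 = 838.1800. Nearest integer: k = 838.
V_code = V_min + k × range/2^12 = -1.5 + 838 × 3/4096 = -0.8862304688 V.
V_in − V_code = -0.8860986 − (-0.8862304688) = +132 µV.

+132 µV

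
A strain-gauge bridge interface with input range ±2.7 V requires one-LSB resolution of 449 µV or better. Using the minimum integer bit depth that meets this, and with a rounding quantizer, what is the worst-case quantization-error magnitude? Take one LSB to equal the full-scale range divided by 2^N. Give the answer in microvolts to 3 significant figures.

Span: 2.7 V − (-2.7 V) = 5.4 V.
5.4 V / 449 µV = 12030. Since 2^13 = 8192 and 2^14 = 16384, N = 14.
Step size = 5.4/16384 V = 329.59 µV.
Half an LSB is 165 µV.

165 µV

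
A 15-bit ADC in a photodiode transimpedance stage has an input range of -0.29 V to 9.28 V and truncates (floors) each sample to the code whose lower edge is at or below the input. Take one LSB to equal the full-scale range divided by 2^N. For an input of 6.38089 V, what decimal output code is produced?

Full-scale range = 9.28 V − (-0.29 V) = 9.57 V. LSB = 9.57 V / 2^15 ≈ 292.1 µV.
code = ⌊(V_in − V_min)/LSB⌋ = ⌊(V_in − V_min) × 2^15 / range⌋
     = ⌊(6.38089 − (-0.29)) × 32768 / 9.57⌋ = ⌊6.67089 × 32768/9.57⌋
     = ⌊22841.350⌋ = 22841.

22841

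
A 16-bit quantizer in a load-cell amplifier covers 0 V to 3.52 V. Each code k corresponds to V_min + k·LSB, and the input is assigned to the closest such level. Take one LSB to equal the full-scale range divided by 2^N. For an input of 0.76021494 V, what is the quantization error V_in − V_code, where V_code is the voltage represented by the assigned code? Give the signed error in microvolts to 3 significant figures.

Span = 3.52 V. LSB = 3.52 V / 2^16 ≈ 53.71 µV.
(V_in − V_min)/LSB = (0.76021494 − (0)) × 65536/3.52 = 14153.8200 → nearest code k = 14154.
V_code = V_min + k × range/2^16 = 0 + 14154 × 3.52/65536 = 0.76022460938 V.
V_in − V_code = 0.76021494 − (0.76022460938) = −9.67 µV.

−9.67 µV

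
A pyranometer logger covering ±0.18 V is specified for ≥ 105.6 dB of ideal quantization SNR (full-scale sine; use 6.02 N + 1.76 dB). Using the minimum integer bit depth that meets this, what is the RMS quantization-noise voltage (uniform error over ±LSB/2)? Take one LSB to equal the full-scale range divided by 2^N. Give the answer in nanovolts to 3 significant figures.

Range = 0.18 − (-0.18) = 0.36 V.
N ≥ (105.6 − 1.76)/6.02 = 17.249 → N_min = 18.
LSB = 0.36 V / 2^18 = 1.3733 µV.
V_rms = LSB/√12 = 396 nV.

396 nV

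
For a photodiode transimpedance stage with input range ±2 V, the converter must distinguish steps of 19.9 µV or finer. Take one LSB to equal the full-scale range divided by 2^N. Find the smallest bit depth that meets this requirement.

18 bits

The full-scale span is 2 − (-2) = 4 V.
4 V / 19.9 µV = 201000. Since 2^17 = 131072 and 2^18 = 262144, N = 18.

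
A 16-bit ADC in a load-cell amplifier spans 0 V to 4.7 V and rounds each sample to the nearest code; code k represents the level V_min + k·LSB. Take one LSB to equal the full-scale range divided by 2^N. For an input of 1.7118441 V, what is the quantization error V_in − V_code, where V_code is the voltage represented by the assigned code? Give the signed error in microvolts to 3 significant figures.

Range is 4.7 V. LSB = 4.7 V / 2^16 ≈ 71.72 µV.
(1.7118441 − (0)) / LSB = 1.7118441 × 65536/4.7 = 23869.6628. Nearest integer: k = 23870.
Reconstructed level: 0 + 23870 × 4.7/65536 V = 1.7118682861 V.
e = 1.7118441 − (1.7118682861) = −24.2 µV.

−24.2 µV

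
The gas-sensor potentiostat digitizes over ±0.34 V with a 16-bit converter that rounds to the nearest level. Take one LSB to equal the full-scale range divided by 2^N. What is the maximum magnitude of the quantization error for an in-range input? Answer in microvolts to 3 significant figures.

Range = 0.34 − (-0.34) = 0.68 V.
LSB = 0.68 V ÷ 2^16 = 0.68/65536 V = 10.376 µV.
|e|_max = LSB/2 = 5.19 µV.

5.19 µV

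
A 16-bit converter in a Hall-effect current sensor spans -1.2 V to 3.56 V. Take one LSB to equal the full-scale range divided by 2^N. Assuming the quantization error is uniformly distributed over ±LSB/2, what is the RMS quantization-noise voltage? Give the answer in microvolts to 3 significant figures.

21.0 µV

The full-scale span is 3.56 − (-1.2) = 4.76 V.
Step size = 4.76/65536 V = 72.632 µV.
V_rms = LSB/√12 = 72.632 µV / √12 = 21.0 µV.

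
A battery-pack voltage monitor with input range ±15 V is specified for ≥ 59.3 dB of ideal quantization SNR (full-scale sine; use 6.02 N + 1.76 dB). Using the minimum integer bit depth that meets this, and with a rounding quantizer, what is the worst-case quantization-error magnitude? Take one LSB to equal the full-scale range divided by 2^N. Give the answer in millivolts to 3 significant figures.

14.6 mV

Full-scale range = 15 V − (-15 V) = 30 V.
N ≥ (59.3 − 1.76)/6.02 = 9.558 → N_min = 10.
Step size = 30/1024 V = 29.297 mV.
|e|_max = LSB/2 = 14.6 mV.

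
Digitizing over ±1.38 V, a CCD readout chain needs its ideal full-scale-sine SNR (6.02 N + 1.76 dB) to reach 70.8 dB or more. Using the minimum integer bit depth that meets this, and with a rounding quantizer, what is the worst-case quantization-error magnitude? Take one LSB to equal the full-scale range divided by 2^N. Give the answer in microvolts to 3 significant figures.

Full-scale range = 1.38 V − (-1.38 V) = 2.76 V.
6.02 N + 1.76 ≥ 70.8 gives N ≥ 11.468, so the minimum integer is 12.
Step size = 2.76/4096 V = 0.67383 mV.
Max error for round-to-nearest is LSB/2 = 337 µV.

337 µV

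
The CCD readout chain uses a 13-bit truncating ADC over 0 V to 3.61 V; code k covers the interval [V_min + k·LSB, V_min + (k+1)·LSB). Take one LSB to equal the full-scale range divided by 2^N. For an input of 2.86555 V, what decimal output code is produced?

Range is 3.61 V. LSB = 3.61 V / 2^13 ≈ 440.7 µV.
(V_in − V_min) × 2^13/range = (2.86555 − (0)) × 8192/3.61 = 6502.655.
Floor → code = 6502.

6502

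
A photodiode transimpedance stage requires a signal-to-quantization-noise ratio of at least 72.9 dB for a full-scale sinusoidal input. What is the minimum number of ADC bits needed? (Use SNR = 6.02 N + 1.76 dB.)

12 bits

N ≥ (72.9 − 1.76)/6.02 = 11.817 → N_min = 12.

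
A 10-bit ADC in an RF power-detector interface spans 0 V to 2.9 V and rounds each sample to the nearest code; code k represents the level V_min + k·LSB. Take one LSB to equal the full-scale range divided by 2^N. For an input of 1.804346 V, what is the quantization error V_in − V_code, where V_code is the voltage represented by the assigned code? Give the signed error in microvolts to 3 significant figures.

+342 µV

Span = 2.9 V. LSB = 2.9 V / 2^10 ≈ 2.832 mV.
Position in LSBs: (1.804346 − (0)) × 1024/2.9 = 637.1208; rounding gives k = 637.
Reconstructed level: 0 + 637 × 2.9/1024 V = 1.804003906 V.
V_in − V_code = 1.804346 − (1.804003906) = +342 µV.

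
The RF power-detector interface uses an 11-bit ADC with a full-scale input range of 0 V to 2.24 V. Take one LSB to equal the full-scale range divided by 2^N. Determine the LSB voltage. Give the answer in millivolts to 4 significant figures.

1.094 mV

Full-scale range = 2.24 V.
There are 2^11 = 2048 steps.
Step size = 2.24/2048 V = 1.094 mV.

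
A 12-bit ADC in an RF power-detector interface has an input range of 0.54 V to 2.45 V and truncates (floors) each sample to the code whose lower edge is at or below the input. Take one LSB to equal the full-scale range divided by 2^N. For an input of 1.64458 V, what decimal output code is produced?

The full-scale span is 2.45 − (0.54) = 1.91 V. LSB = 1.91 V / 2^12 ≈ 466.3 µV.
code = ⌊(V_in − V_min)/LSB⌋ = ⌊(V_in − V_min) × 2^12 / range⌋
     = ⌊(1.64458 − (0.54)) × 4096 / 1.91⌋ = ⌊1.10458 × 4096/1.91⌋
     = ⌊2368.775⌋ = 2368.

2368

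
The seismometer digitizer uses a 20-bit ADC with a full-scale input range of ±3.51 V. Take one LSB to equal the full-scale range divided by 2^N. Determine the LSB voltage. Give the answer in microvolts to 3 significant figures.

Range = 3.51 − (-3.51) = 7.02 V.
Number of codes = 2^20 = 1048576.
LSB = 7.02 V / 2^20 = 6.69 µV.

6.69 µV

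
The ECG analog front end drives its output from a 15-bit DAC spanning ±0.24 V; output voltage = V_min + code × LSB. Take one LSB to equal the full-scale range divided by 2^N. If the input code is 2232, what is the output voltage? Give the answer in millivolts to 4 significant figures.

The full-scale span is 0.24 − (-0.24) = 0.48 V. LSB = 0.48 V / 2^15.
V_out = V_min + code × LSB = -0.24 V + 2232 × 0.48 V / 32768
      = -0.24 + 0.0326953 = -0.207305 V.

-207.3 mV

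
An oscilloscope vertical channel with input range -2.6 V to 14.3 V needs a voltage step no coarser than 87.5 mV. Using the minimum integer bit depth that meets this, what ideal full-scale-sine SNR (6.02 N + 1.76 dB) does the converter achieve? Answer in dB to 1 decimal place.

Span: 14.3 V − (-2.6 V) = 16.9 V.
16.9 V / 87.5 mV = 193.1. Since 2^7 = 128 and 2^8 = 256, N = 8.
6.02(8) + 1.76 = 49.92 dB.

49.9 dB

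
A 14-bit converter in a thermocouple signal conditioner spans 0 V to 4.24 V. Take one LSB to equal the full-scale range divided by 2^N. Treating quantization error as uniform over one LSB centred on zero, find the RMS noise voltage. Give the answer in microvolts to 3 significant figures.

Range is 4.24 V.
One LSB is 4.24 V / 16384 = 258.79 µV.
σ_q = LSB/√12 = 258.79 µV/3.4641 = 74.7 µV.

74.7 µV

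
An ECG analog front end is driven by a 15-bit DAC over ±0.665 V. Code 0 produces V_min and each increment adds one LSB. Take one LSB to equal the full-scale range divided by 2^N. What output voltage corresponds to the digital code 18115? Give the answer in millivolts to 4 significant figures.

The full-scale span is 0.665 − (-0.665) = 1.33 V. LSB = 1.33 V / 2^15.
V_out = V_min + code × LSB = -0.665 V + 18115 × 1.33 V / 32768
      = -0.665 + 0.735258 = 0.0702585 V.

70.26 mV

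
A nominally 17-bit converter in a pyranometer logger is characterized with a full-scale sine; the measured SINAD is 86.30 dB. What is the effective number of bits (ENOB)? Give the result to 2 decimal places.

14.04 bits

ENOB = (SINAD − 1.76) / 6.02 = (86.30 − 1.76) / 6.02 = 84.54 / 6.02 = 14.0432.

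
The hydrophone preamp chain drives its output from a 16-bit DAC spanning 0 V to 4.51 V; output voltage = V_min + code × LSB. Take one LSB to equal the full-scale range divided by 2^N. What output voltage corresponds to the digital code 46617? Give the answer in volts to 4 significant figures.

Span = 4.51 V. LSB = 4.51 V / 2^16.
V_out = 0 + 46617 × (4.51/65536) V
      = 0 + 3.20805 = 3.20805 V.

3.208 V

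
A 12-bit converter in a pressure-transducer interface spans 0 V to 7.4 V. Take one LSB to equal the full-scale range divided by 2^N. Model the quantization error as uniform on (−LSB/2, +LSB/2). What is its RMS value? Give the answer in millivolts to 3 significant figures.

0.522 mV

Full-scale range = 7.4 V.
LSB = 7.4 V ÷ 2^12 = 7.4/4096 V = 1.8066 mV.
For a uniform distribution on [−LSB/2, +LSB/2], V_rms = LSB/√12 = 1.8066 mV/3.4641 = 0.522 mV.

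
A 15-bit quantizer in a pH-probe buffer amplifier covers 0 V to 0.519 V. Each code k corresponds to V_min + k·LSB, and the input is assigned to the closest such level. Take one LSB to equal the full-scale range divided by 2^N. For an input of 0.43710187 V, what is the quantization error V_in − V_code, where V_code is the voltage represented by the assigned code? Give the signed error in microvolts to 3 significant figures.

Span = 0.519 V. LSB = 0.519 V / 2^15 ≈ 15.84 µV.
(0.43710187 − (0)) / LSB = 0.43710187 × 32768/0.519 = 27597.2140. Nearest integer: k = 27597.
V_code = V_min + k × range/2^15 = 0 + 27597 × 0.519/32768 = 0.43709848022 V.
Error = V_in − V_code = 0.43710187 − (0.43709848022) = +3.39 µV.

+3.39 µV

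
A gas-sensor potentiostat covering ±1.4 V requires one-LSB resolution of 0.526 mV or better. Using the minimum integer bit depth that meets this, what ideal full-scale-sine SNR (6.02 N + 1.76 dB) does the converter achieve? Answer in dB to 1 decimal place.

The full-scale span is 1.4 − (-1.4) = 2.8 V.
Required number of levels: 2.8/0.526 mV = 5323.2; smallest N with 2^N ≥ that is 13.
SNR = 6.02 × 13 + 1.76 = 80.02 dB.

80.0 dB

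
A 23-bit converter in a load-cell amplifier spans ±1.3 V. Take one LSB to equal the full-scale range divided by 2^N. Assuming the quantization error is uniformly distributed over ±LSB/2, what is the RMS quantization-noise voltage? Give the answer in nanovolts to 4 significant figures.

Full-scale range = 1.3 V − (-1.3 V) = 2.6 V.
Step size = 2.6/8388608 V = 309.944 nV.
σ_q = LSB/√12 = 309.944 nV/3.4641 = 89.47 nV.

89.47 nV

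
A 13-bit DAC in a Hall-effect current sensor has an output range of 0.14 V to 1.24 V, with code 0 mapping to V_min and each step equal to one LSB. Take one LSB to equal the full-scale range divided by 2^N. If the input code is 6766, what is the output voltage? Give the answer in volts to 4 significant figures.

The full-scale span is 1.24 − (0.14) = 1.1 V. LSB = 1.1 V / 2^13.
Output = V_min + (6766/8192) × range = 0.14 + 0.825928 × 1.1 V
      = 0.14 V + 0.908521 V = 1.04852 V.

1.049 V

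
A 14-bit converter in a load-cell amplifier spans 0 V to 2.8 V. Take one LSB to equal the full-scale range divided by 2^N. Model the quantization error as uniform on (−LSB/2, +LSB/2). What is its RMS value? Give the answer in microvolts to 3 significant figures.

49.3 µV

Full-scale range = 2.8 V.
LSB = 2.8 V / 2^14 = 170.90 µV.
V_rms = LSB/√12 = 170.90 µV / √12 = 49.3 µV.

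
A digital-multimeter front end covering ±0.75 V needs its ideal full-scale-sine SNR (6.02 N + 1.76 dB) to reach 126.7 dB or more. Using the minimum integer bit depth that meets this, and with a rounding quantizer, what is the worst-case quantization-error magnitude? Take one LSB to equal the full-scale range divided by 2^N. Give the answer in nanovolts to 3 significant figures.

The full-scale span is 0.75 − (-0.75) = 1.5 V.
Required N = ⌈(126.7 − 1.76)/6.02⌉ = ⌈20.754⌉ = 21.
LSB = 1.5 V ÷ 2^21 = 1.5/2097152 V = 0.71526 µV.
Max error for round-to-nearest is LSB/2 = 358 nV.

358 nV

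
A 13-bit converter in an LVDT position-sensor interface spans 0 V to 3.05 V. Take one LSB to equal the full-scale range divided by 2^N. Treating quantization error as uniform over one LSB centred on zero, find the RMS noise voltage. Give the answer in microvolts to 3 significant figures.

V_FS = 3.05 V.
Step size = 3.05/8192 V = 372.31 µV.
σ_q = LSB/√12 = 372.31 µV/3.4641 = 107 µV.

107 µV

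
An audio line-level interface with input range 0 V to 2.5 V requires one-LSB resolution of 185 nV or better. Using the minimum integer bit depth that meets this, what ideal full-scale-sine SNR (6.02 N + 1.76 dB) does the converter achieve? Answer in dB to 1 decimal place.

146.2 dB

Range is 2.5 V.
Levels needed ≥ 2.5/185 nV = 1.351e7. 2^24 = 16777216 suffices, so N_min = 24.
6.02(24) + 1.76 = 146.24 dB.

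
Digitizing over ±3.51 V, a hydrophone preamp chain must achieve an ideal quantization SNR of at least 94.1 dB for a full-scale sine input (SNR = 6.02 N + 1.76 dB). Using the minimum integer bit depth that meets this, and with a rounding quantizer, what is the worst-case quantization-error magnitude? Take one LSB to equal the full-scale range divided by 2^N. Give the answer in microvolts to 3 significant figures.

Full-scale range = 3.51 V − (-3.51 V) = 7.02 V.
Solving 6.02 N ≥ 94.1 − 1.76: N ≥ 15.339. Round up → N = 16.
Step size = 7.02/65536 V = 107.12 µV.
Half an LSB is 53.6 µV.

53.6 µV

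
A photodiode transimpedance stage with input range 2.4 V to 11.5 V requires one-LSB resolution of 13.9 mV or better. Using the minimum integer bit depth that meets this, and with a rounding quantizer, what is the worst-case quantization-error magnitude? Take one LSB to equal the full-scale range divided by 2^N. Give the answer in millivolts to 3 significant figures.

4.44 mV

Range = 11.5 − (2.4) = 9.1 V.
Need 2^N ≥ 9.1 V / 13.9 mV = 654.7 → N_min = 10.
LSB = 9.1 V / 2^10 = 8.8867 mV.
Max error for round-to-nearest is LSB/2 = 4.44 mV.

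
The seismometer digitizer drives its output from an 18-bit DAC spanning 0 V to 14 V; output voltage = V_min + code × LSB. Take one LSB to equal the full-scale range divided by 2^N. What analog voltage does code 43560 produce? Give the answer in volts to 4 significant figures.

Full-scale range = 14 V. LSB = 14 V / 2^18.
Output = V_min + (43560/262144) × range = 0 + 0.166168 × 14 V
      = 0 + 2.32635 = 2.32635 V.

2.326 V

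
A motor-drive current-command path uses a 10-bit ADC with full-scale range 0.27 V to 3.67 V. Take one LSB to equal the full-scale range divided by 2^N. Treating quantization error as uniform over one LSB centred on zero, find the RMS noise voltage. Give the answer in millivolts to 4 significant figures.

0.9585 mV

Range = 3.67 − (0.27) = 3.4 V.
LSB = 3.4 V ÷ 2^10 = 3.4/1024 V = 3.32031 mV.
RMS of a uniform error over width LSB is LSB/√12 = 0.9585 mV.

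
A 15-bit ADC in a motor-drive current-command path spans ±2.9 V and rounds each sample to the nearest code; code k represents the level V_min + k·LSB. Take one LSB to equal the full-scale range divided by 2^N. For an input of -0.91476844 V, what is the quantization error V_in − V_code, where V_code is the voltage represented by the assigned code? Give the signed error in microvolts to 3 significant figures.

The full-scale span is 2.9 − (-2.9) = 5.8 V. LSB = 5.8 V / 2^15 ≈ 177.0 µV.
(V_in − V_min)/LSB = (-0.91476844 − (-2.9)) × 32768/5.8 = 11215.8738 → nearest code k = 11216.
Reconstructed level: -2.9 + 11216 × 5.8/32768 V = -0.91474609375 V.
Error = V_in − V_code = -0.91476844 − (-0.91474609375) = −22.3 µV.

−22.3 µV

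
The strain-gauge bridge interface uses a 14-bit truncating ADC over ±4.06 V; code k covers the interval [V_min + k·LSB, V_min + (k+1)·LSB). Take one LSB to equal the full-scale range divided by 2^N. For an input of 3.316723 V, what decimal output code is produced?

Span: 4.06 V − (-4.06 V) = 8.12 V. LSB = 8.12 V / 2^14 ≈ 495.6 µV.
(V_in − V_min) × 2^14/range = (3.316723 − (-4.06)) × 16384/8.12 = 14884.265.
Floor → code = 14884.

14884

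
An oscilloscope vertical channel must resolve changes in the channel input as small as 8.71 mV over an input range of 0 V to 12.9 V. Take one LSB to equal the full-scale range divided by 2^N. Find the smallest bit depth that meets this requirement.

11 bits

V_FS = 12.9 V.
Levels needed ≥ 12.9/8.71 mV = 1481. 2^11 = 2048 suffices, so N_min = 11.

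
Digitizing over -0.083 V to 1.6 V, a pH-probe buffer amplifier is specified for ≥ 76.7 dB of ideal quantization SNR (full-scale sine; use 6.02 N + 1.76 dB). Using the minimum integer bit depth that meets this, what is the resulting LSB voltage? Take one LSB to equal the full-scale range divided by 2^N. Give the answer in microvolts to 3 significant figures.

205 µV

The full-scale span is 1.6 − (-0.083) = 1.683 V.
N ≥ (76.7 − 1.76)/6.02 = 12.449 → N_min = 13.
Step size = 1.683/8192 V = 205 µV.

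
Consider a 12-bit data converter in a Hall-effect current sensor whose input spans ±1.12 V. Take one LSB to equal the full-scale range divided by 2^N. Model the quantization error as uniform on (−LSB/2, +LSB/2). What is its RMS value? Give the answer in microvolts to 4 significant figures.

157.9 µV

The full-scale span is 1.12 − (-1.12) = 2.24 V.
LSB = 2.24 V ÷ 2^12 = 2.24/4096 V = 0.546875 mV.
σ_q = LSB/√12 = 0.546875 mV/3.4641 = 157.9 µV.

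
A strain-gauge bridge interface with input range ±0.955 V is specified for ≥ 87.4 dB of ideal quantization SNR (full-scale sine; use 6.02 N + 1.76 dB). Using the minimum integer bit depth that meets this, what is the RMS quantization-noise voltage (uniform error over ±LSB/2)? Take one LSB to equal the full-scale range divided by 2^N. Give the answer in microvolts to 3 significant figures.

Range = 0.955 − (-0.955) = 1.91 V.
Solving 6.02 N ≥ 87.4 − 1.76: N ≥ 14.226. Round up → N = 15.
One LSB is 1.91 V / 32768 = 58.289 µV.
V_rms = LSB/√12 = 16.8 µV.

16.8 µV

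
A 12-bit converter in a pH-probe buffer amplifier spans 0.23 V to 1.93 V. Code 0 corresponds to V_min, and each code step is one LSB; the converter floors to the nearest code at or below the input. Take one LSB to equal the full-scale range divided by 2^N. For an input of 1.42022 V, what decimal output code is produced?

The full-scale span is 1.93 − (0.23) = 1.7 V. LSB = 1.7 V / 2^12 ≈ 415.0 µV.
V_in − V_min = 1.42022 − (0.23) = 1.19022 V.
Divide by LSB: 1.19022 × 4096/1.7 = 2867.7301.
Truncating gives code 2867.

2867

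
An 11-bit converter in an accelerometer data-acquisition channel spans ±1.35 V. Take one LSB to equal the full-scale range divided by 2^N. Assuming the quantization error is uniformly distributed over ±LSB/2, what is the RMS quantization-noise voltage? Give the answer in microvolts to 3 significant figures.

Full-scale range = 1.35 V − (-1.35 V) = 2.7 V.
Step size = 2.7/2048 V = 1.3184 mV.
RMS of a uniform error over width LSB is LSB/√12 = 381 µV.

381 µV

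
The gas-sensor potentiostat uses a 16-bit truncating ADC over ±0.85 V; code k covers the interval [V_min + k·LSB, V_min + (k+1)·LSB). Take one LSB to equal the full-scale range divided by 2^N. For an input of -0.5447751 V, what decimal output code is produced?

11766

Span: 0.85 V − (-0.85 V) = 1.7 V. LSB = 1.7 V / 2^16 ≈ 25.94 µV.
code = ⌊(V_in − V_min)/LSB⌋ = ⌊(V_in − V_min) × 2^16 / range⌋
     = ⌊(-0.5447751 − (-0.85)) × 65536 / 1.7⌋ = ⌊0.3052249 × 65536/1.7⌋
     = ⌊11766.599⌋ = 11766.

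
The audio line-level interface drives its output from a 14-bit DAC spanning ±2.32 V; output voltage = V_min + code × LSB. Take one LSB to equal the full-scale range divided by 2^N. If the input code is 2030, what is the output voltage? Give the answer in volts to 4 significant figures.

-1.745 V

The full-scale span is 2.32 − (-2.32) = 4.64 V. LSB = 4.64 V / 2^14.
Output = V_min + (2030/16384) × range = -2.32 + 0.123901 × 4.64 V
      = -2.32 V + 0.574902 V = -1.74510 V.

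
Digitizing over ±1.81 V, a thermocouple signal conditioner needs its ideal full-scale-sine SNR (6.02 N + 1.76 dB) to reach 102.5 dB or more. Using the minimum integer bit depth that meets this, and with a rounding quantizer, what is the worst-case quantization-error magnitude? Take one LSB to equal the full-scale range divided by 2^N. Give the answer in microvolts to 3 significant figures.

Span: 1.81 V − (-1.81 V) = 3.62 V.
6.02 N + 1.76 ≥ 102.5 gives N ≥ 16.734, so the minimum integer is 17.
LSB = 3.62 V / 2^17 = 27.618 µV.
|e|_max = LSB/2 = 13.8 µV.

13.8 µV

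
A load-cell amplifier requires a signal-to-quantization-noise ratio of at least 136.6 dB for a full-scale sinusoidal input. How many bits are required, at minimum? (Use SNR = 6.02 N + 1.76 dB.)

Required N = ⌈(136.6 − 1.76)/6.02⌉ = ⌈22.399⌉ = 23.

23 bits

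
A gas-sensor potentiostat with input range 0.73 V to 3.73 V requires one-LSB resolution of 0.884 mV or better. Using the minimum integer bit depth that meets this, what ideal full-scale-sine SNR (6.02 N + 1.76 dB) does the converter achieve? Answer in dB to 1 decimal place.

74.0 dB

Range = 3.73 − (0.73) = 3 V.
3 V / 0.884 mV = 3394. Since 2^11 = 2048 and 2^12 = 4096, N = 12.
Ideal SNR at N = 12: 6.02·12 + 1.76 = 74.0 dB.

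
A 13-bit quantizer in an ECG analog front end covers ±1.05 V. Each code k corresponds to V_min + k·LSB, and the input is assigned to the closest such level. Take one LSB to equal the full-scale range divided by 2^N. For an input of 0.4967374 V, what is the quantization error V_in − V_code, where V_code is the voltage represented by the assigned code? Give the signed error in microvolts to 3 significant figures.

−64.4 µV

Span: 1.05 V − (-1.05 V) = 2.1 V. LSB = 2.1 V / 2^13 ≈ 256.3 µV.
(0.4967374 − (-1.05)) / LSB = 1.5467374 × 8192/2.1 = 6033.7489. Nearest integer: k = 6034.
V_code = V_min + k × range/2^13 = -1.05 + 6034 × 2.1/8192 = 0.4968017578 V.
Error = V_in − V_code = 0.4967374 − (0.4968017578) = −64.4 µV.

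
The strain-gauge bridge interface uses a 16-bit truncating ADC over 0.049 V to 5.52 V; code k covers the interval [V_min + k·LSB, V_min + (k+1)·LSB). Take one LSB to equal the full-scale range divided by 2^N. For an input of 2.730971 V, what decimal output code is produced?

32126

Range = 5.52 − (0.049) = 5.471 V. LSB = 5.471 V / 2^16 ≈ 83.48 µV.
code = ⌊(V_in − V_min)/LSB⌋ = ⌊(V_in − V_min) × 2^16 / range⌋
     = ⌊(2.730971 − (0.049)) × 65536 / 5.471⌋ = ⌊2.681971 × 65536/5.471⌋
     = ⌊32126.787⌋ = 32126.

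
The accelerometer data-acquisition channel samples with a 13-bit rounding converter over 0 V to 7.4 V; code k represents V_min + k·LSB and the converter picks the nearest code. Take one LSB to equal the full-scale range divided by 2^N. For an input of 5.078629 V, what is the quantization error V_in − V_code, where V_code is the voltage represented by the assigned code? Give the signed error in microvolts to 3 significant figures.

Span = 7.4 V. LSB = 7.4 V / 2^13 ≈ 0.9033 mV.
(V_in − V_min)/LSB = (5.078629 − (0)) × 8192/7.4 = 5622.1796 → nearest code k = 5622.
V_code = V_min + k × range/2^13 = 0 + 5622 × 7.4/8192 = 5.078466797 V.
V_in − V_code = 5.078629 − (5.078466797) = +162 µV.

+162 µV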